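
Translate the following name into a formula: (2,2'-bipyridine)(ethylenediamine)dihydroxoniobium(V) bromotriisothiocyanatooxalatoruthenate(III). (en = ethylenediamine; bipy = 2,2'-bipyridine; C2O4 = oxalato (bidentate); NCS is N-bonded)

[Nb(bipy)(en)(OH)2][RuBr(C2O4)(NCS)3]

Cation [Nb…]: ligand charges -2, Nb(V) ⇒ ion charge 3+.
Anion [Ru…]: ligand charges -6, Ru(III) ⇒ ion charge 3−.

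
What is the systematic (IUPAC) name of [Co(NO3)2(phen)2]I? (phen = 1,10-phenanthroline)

dinitratobis(1,10-phenanthroline)cobalt(III) iodide

The 1 iodide counter-ion carries a total charge of -1, so each complex ion is 1+.
Ligand charges: 2×1,10-phenanthroline (neutral), 2×nitrato (-1 each); total -2. So Co + (-2) = 1+, giving Co = +3.
Ligands are named alphabetically: nitrato before phenanthroline.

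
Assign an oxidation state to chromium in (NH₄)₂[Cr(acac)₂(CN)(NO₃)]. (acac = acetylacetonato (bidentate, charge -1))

+2

2 ammonium outside the brackets (+1 each) → the complex ion is 2−.
Ligand charges: 1×CN = -1; 1×NO3 = -1; 2×acac = -2; sum -4.
Cr + (-4) = 2− ⇒ Cr is +2.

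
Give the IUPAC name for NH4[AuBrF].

The 1 ammonium counter-ion carries a total charge of +1, so each complex ion is 1−.
Ligand charges: 1×bromo (-1 each), 1×fluoro (-1 each); total -2. So Au + (-2) = 1−, giving Au = +1.
The complex ion is anionic, so gold takes the -ate form aurate(I).

ammonium bromofluoroaurate(I)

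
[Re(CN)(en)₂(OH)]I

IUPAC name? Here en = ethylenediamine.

cyanobis(ethylenediamine)hydroxorhenium(III) iodide

The 1 iodide counter-ion carries a total charge of -1, so each complex ion is 1+.
Ligand charges: 1×cyano (-1 each), 1×hydroxo (-1 each), 2×ethylenediamine (neutral); total -2. So Re + (-2) = 1+, giving Re = +3.
Ligands are named alphabetically: cyano before ethylenediamine before hydroxo.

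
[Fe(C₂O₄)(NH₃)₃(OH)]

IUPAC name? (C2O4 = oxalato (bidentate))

triamminehydroxooxalatoiron(III)

There is no counter-ion, so the complex is neutral overall.
Ligand charges: 3×ammine (neutral), 1×hydroxo (-1 each), 1×oxalato (-2 each); total -3. So Fe + (-3) = 0, giving Fe = +3.
Ligands are named alphabetically: ammine before hydroxo before oxalato.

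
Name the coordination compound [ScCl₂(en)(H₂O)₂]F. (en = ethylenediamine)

diaquadichloro(ethylenediamine)scandium(III) fluoride

The 1 fluoride counter-ion carries a total charge of -1, so each complex ion is 1+.
Ligand charges: 1×ethylenediamine (neutral), 2×chloro (-1 each), 2×aqua (neutral); total -2. So Sc + (-2) = 1+, giving Sc = +3.
Ligands are named alphabetically: aqua before chloro before ethylenediamine.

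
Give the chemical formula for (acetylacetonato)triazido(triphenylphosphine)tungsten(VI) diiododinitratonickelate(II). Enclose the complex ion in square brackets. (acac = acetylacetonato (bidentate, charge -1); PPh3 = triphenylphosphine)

[W(acac)(N3)3(PPh3)][NiI2(NO3)2]

Cation [W…]: ligand charges -4, W(VI) ⇒ ion charge 2+.
Anion [Ni…]: ligand charges -4, Ni(II) ⇒ ion charge 2−.
One 2+ cation balances one 2− anion.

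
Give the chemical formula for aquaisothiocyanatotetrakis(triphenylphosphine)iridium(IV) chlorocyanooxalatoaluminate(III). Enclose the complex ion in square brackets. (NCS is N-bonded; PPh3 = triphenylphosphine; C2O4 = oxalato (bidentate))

[Ir(H2O)(NCS)(PPh3)4][Al(C2O4)Cl(CN)]3

Cation [Ir…]: ligand charges -1, Ir(IV) ⇒ ion charge 3+.
Anion [Al…]: ligand charges -4, Al(III) ⇒ ion charge 1−.
One 3+ cation requires 3 of the 1− anion.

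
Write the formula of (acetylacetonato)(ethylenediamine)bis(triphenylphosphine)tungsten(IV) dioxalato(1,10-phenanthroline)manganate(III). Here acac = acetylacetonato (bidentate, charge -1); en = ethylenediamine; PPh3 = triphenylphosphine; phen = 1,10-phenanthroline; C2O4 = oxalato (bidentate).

Cation [W…]: ligand charges -1, W(IV) ⇒ ion charge 3+.
Anion [Mn…]: ligand charges -4, Mn(III) ⇒ ion charge 1−.
One 3+ cation requires 3 of the 1− anion.

[W(acac)(en)(PPh3)2][Mn(C2O4)2(phen)]3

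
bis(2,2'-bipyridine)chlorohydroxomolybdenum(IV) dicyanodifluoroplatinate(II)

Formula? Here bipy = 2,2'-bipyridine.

[Mo(bipy)2Cl(OH)][Pt(CN)2F2]

Cation [Mo…]: ligand charges -2, Mo(IV) ⇒ ion charge 2+.
Anion [Pt…]: ligand charges -4, Pt(II) ⇒ ion charge 2−.
One 2+ cation balances one 2− anion.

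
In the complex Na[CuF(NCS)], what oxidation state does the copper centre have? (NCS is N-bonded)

+1

1 sodium outside the brackets (+1 each) → the complex ion is 1−.
Ligand charges: 1×F = -1; 1×NCS = -1; sum -2.
Cu + (-2) = 1− ⇒ Cu is +1.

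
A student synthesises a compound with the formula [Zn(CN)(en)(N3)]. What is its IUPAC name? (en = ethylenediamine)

There is no counter-ion, so the complex is neutral overall.
Ligand charges: 1×cyano (-1 each), 1×ethylenediamine (neutral), 1×azido (-1 each); total -2. So Zn + (-2) = 0, giving Zn = +2.
Ligands are named alphabetically: azido before cyano before ethylenediamine.

azidocyano(ethylenediamine)zinc(II)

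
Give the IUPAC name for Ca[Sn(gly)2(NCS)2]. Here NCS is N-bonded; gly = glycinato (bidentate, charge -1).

calcium bis(glycinato)diisothiocyanatostannate(II)

The 1 calcium counter-ion carries a total charge of +2, so each complex ion is 2−.
Ligand charges: 2×isothiocyanato (-1 each), 2×glycinato (-1 each); total -4. So Sn + (-4) = 2−, giving Sn = +2.
Ligands are named alphabetically: glycinato before isothiocyanato.
The complex ion is anionic, so tin takes the -ate form stannate(II).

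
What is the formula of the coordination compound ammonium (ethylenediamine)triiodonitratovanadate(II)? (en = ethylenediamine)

(NH4)2[V(en)I3(NO3)]

Ligands: 3 iodo (I, -1), 1 nitrato (NO3, -1), 1 ethylenediamine (en, neutral). Ligand charge sum = -4.
With V in oxidation state +2, the complex ion is [V...]^2−.
Charge balance with ammonium (+1) requires 1 complex ion per 2 ammonium.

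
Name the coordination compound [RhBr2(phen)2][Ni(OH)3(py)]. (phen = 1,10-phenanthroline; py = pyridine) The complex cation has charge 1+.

Both ions are complex: the cation is named first with the plain metal name, the anion second with the -ate form; each ion's ligands are alphabetised independently.
The complex cation is given as 1+; its ligand charges sum to -2, so Rh = +3.
A 1:1 salt means the anion carries the equal and opposite charge, 1−.
Anion: ligand charges sum to -3; for the ion to be 1−, Ni = +2.

dibromobis(1,10-phenanthroline)rhodium(III) trihydroxo(pyridine)nickelate(II)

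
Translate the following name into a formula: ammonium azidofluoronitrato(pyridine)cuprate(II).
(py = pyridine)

Ligands: 1 pyridine (py, neutral), 1 nitrato (NO3, -1), 1 azido (N3, -1), 1 fluoro (F, -1). Ligand charge sum = -3.
With Cu in oxidation state +2, the complex ion is [Cu...]^1−.
Charge balance with ammonium (+1) requires 1 complex ion per 1 ammonium.

NH4[CuF(N3)(NO3)(py)]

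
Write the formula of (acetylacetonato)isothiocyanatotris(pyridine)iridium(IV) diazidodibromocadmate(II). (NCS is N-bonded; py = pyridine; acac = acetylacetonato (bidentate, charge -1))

[Ir(acac)(NCS)(py)3][CdBr2(N3)2]

Cation [Ir…]: ligand charges -2, Ir(IV) ⇒ ion charge 2+.
Anion [Cd…]: ligand charges -4, Cd(II) ⇒ ion charge 2−.
One 2+ cation balances one 2− anion.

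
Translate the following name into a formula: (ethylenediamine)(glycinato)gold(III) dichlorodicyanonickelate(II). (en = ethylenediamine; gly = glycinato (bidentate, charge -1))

[Au(en)(gly)][NiCl2(CN)2]

Cation [Au…]: ligand charges -1, Au(III) ⇒ ion charge 2+.
Anion [Ni…]: ligand charges -4, Ni(II) ⇒ ion charge 2−.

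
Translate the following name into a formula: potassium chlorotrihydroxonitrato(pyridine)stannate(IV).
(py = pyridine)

Ligands: 3 hydroxo (OH, -1), 1 chloro (Cl, -1), 1 nitrato (NO3, -1), 1 pyridine (py, neutral). Ligand charge sum = -5.
With Sn in oxidation state +4, the complex ion is [Sn...]^1−.
Charge balance with potassium (+1) requires 1 complex ion per 1 potassium.

K[SnCl(NO3)(OH)3(py)]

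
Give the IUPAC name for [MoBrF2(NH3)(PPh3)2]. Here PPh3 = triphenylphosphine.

There is no counter-ion, so the complex is neutral overall.
Ligand charges: 2×fluoro (-1 each), 1×bromo (-1 each), 1×ammine (neutral), 2×triphenylphosphine (neutral); total -3. So Mo + (-3) = 0, giving Mo = +3.
Ligands are named alphabetically: ammine before bromo before fluoro before triphenylphosphine.

amminebromodifluorobis(triphenylphosphine)molybdenum(III)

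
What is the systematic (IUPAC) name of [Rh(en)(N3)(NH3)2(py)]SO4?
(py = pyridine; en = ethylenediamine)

The 1 sulfate counter-ion carries a total charge of -2, so each complex ion is 2+.
Ligand charges: 1×pyridine (neutral), 2×ammine (neutral), 1×ethylenediamine (neutral), 1×azido (-1 each); total -1. So Rh + (-1) = 2+, giving Rh = +3.
Ligands are named alphabetically: ammine before azido before ethylenediamine before pyridine.

diammineazido(ethylenediamine)(pyridine)rhodium(III) sulfate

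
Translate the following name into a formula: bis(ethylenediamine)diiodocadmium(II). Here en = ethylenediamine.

Ligands: 2 iodo (I, -1), 2 ethylenediamine (en, neutral). Ligand charge sum = -2.
With Cd in oxidation state +2, the complex ion is [Cd...].

[Cd(en)2I2]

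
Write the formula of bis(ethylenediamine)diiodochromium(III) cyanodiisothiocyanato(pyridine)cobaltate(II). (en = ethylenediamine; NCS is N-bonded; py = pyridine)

[Cr(en)2I2][Co(CN)(NCS)2(py)]

Cation [Cr…]: ligand charges -2, Cr(III) ⇒ ion charge 1+.
Anion [Co…]: ligand charges -3, Co(II) ⇒ ion charge 1−.
One 1+ cation balances one 1− anion.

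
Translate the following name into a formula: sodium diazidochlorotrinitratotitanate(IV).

Ligands: 1 chloro (Cl, -1), 3 nitrato (NO3, -1), 2 azido (N3, -1). Ligand charge sum = -6.
Charge balance with sodium (+1) requires 1 complex ion per 2 sodium.

Na2[TiCl(N3)2(NO3)3]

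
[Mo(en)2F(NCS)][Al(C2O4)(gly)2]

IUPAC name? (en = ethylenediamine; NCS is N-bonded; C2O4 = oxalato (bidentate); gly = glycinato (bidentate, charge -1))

Aluminium is always +3 in its complexes; the anion's ligand charges sum to -4, so the complex anion is 1−.
A 1:1 salt means the cation carries the equal and opposite charge, 1+.
Cation: ligand charges sum to -2; for the ion to be 1+, Mo = +3.

bis(ethylenediamine)fluoroisothiocyanatomolybdenum(III) bis(glycinato)oxalatoaluminate(III)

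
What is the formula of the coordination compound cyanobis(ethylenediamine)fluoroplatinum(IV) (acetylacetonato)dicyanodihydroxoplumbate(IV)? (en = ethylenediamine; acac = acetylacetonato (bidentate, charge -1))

Cation [Pt…]: ligand charges -2, Pt(IV) ⇒ ion charge 2+.
Anion [Pb…]: ligand charges -5, Pb(IV) ⇒ ion charge 1−.
One 2+ cation requires 2 of the 1− anion.

[Pt(CN)(en)2F][Pb(acac)(CN)2(OH)2]2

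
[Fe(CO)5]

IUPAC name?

There is no counter-ion, so the complex is neutral overall.
Ligand charges: 5×carbonyl (neutral); total 0. So Fe + (0) = 0, giving Fe = 0.

pentacarbonyliron(0)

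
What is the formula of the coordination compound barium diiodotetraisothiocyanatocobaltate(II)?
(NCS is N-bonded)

Ligands: 2 iodo (I, -1), 4 isothiocyanato (NCS, -1). Ligand charge sum = -6.
With Co in oxidation state +2, the complex ion is [Co...]^4−.
Charge balance with barium (+2) requires 1 complex ion per 2 barium.

Ba2[CoI2(NCS)4]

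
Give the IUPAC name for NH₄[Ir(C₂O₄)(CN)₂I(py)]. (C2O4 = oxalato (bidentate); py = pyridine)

ammonium dicyanoiodooxalato(pyridine)iridate(IV)

The 1 ammonium counter-ion carries a total charge of +1, so each complex ion is 1−.
Ligand charges: 2×cyano (-1 each), 1×oxalato (-2 each), 1×iodo (-1 each), 1×pyridine (neutral); total -5. So Ir + (-5) = 1−, giving Ir = +4.
Ligands are named alphabetically: cyano before iodo before oxalato before pyridine.
The complex ion is anionic, so iridium takes the -ate form iridate(IV).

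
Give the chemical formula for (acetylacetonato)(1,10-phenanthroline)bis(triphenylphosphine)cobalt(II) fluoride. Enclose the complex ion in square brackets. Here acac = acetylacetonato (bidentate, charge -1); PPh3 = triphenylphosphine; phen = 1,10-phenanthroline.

Ligands: 1 acetylacetonato (acac, -1), 2 triphenylphosphine (PPh3, neutral), 1 1,10-phenanthroline (phen, neutral). Ligand charge sum = -1.
Charge balance with fluoride (-1) requires 1 complex ion per 1 fluoride.

[Co(acac)(phen)(PPh3)2]F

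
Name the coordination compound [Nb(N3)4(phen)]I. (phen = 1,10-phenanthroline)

The 1 iodide counter-ion carries a total charge of -1, so each complex ion is 1+.
Ligand charges: 4×azido (-1 each), 1×1,10-phenanthroline (neutral); total -4. So Nb + (-4) = 1+, giving Nb = +5.
Ligands are named alphabetically: azido before phenanthroline.

tetraazido(1,10-phenanthroline)niobium(V) iodide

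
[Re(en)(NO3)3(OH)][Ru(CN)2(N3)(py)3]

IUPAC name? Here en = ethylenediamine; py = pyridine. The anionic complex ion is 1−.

The complex anion is given as 1−; its ligand charges sum to -3, so Ru = +2.
A 1:1 salt means the cation carries the equal and opposite charge, 1+.
Cation: ligand charges sum to -4; for the ion to be 1+, Re = +5.

(ethylenediamine)hydroxotrinitratorhenium(V) azidodicyanotris(pyridine)ruthenate(II)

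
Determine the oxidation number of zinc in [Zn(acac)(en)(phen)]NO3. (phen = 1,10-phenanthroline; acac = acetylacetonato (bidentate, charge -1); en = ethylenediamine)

1 nitrate outside the brackets (-1 each) → the complex ion is 1+.
Ligand charges: 1×phen neutral; 1×acac = -1; 1×en neutral; sum -1.
Zn + (-1) = 1+ ⇒ Zn is +2.

+2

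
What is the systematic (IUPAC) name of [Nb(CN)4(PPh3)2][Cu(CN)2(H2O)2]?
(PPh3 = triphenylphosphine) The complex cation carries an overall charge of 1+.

tetracyanobis(triphenylphosphine)niobium(V) diaquadicyanocuprate(I)

Both ions are complex: the cation is named first with the plain metal name, the anion second with the -ate form; each ion's ligands are alphabetised independently.
The complex cation is given as 1+; its ligand charges sum to -4, so Nb = +5.
A 1:1 salt means the anion carries the equal and opposite charge, 1−.
Anion: ligand charges sum to -2; for the ion to be 1−, Cu = +1.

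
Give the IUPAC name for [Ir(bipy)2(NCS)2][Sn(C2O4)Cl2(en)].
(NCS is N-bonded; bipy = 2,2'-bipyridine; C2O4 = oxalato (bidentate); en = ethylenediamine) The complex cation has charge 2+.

bis(2,2'-bipyridine)diisothiocyanatoiridium(IV) dichloro(ethylenediamine)oxalatostannate(II)

Both ions are complex: the cation is named first with the plain metal name, the anion second with the -ate form; each ion's ligands are alphabetised independently.
The complex cation is given as 2+; its ligand charges sum to -2, so Ir = +4.
A 1:1 salt means the anion carries the equal and opposite charge, 2−.
Anion: ligand charges sum to -4; for the ion to be 2−, Sn = +2.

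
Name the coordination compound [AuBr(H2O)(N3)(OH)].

aquaazidobromohydroxogold(III)

There is no counter-ion, so the complex is neutral overall.
Ligand charges: 1×bromo (-1 each), 1×azido (-1 each), 1×aqua (neutral), 1×hydroxo (-1 each); total -3. So Au + (-3) = 0, giving Au = +3.
Ligands are named alphabetically: aqua before azido before bromo before hydroxo.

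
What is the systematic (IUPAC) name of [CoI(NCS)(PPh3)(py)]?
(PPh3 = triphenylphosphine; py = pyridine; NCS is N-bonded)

iodoisothiocyanato(pyridine)(triphenylphosphine)cobalt(II)

There is no counter-ion, so the complex is neutral overall.
Ligand charges: 1×triphenylphosphine (neutral), 1×pyridine (neutral), 1×iodo (-1 each), 1×isothiocyanato (-1 each); total -2. So Co + (-2) = 0, giving Co = +2.
Ligands are named alphabetically: iodo before isothiocyanato before pyridine before triphenylphosphine.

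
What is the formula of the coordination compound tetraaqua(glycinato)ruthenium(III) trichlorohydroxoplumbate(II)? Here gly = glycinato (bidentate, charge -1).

[Ru(gly)(H2O)4][PbCl3(OH)]

Cation [Ru…]: ligand charges -1, Ru(III) ⇒ ion charge 2+.
Anion [Pb…]: ligand charges -4, Pb(II) ⇒ ion charge 2−.
One 2+ cation balances one 2− anion.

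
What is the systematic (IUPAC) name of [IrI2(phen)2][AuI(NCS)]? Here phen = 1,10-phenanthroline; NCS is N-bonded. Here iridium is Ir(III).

Ir is given as +3; the cation's ligand charges sum to -2, so the complex cation is 1+.
A 1:1 salt means the anion carries the equal and opposite charge, 1−.
Anion: ligand charges sum to -2; for the ion to be 1−, Au = +1.

diiodobis(1,10-phenanthroline)iridium(III) iodoisothiocyanatoaurate(I)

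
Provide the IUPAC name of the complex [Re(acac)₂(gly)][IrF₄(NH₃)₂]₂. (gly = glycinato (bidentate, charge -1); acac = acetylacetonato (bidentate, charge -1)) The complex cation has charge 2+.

bis(acetylacetonato)(glycinato)rhenium(V) diamminetetrafluoroiridate(III)

The complex cation is given as 2+; its ligand charges sum to -3, so Re = +5.
With 2 anions per cation, each anion must be 2/2 = 1−.
Anion: ligand charges sum to -4; for the ion to be 1−, Ir = +3.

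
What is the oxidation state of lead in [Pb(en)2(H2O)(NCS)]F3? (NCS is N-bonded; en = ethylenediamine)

+4

3 fluoride outside the brackets (-1 each) → the complex ion is 3+.
Ligand charges: 1×H2O neutral; 1×NCS = -1; 2×en neutral; sum -1.
Pb + (-1) = 3+ ⇒ Pb is +4.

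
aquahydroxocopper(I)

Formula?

Ligands: 1 aqua (H2O, neutral), 1 hydroxo (OH, -1). Ligand charge sum = -1.
With Cu in oxidation state +1, the complex ion is [Cu...].

[Cu(H2O)(OH)]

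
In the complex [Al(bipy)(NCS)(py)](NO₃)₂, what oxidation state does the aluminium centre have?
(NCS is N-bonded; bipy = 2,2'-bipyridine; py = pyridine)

+3

2 nitrate outside the brackets (-1 each) → the complex ion is 2+.
Ligand charges: 1×NCS = -1; 1×bipy neutral; 1×py neutral; sum -1.
Al + (-1) = 2+ ⇒ Al is +3.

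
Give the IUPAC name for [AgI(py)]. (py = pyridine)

iodo(pyridine)silver(I)

There is no counter-ion, so the complex is neutral overall.
Ligand charges: 1×pyridine (neutral), 1×iodo (-1 each); total -1. So Ag + (-1) = 0, giving Ag = +1.
Ligands are named alphabetically: iodo before pyridine.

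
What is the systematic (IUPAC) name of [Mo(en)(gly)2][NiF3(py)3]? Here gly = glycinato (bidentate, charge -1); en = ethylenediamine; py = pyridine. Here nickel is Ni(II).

(ethylenediamine)bis(glycinato)molybdenum(III) trifluorotris(pyridine)nickelate(II)

Both ions are complex: the cation is named first with the plain metal name, the anion second with the -ate form; each ion's ligands are alphabetised independently.
Ni is given as +2; the anion's ligand charges sum to -3, so the complex anion is 1−.
A 1:1 salt means the cation carries the equal and opposite charge, 1+.
Cation: ligand charges sum to -2; for the ion to be 1+, Mo = +3.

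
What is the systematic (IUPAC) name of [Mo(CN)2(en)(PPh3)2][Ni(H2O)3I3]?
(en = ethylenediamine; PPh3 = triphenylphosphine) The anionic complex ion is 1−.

dicyano(ethylenediamine)bis(triphenylphosphine)molybdenum(III) triaquatriiodonickelate(II)

The complex anion is given as 1−; its ligand charges sum to -3, so Ni = +2.
A 1:1 salt means the cation carries the equal and opposite charge, 1+.
Cation: ligand charges sum to -2; for the ion to be 1+, Mo = +3.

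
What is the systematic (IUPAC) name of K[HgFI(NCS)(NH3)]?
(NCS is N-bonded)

The 1 potassium counter-ion carries a total charge of +1, so each complex ion is 1−.
Ligand charges: 1×ammine (neutral), 1×isothiocyanato (-1 each), 1×fluoro (-1 each), 1×iodo (-1 each); total -3. So Hg + (-3) = 1−, giving Hg = +2.
Ligands are named alphabetically: ammine before fluoro before iodo before isothiocyanato.
The complex ion is anionic, so mercury takes the -ate form mercurate(II).

potassium amminefluoroiodoisothiocyanatomercurate(II)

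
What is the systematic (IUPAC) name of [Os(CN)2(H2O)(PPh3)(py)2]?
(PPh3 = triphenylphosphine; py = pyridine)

aquadicyanobis(pyridine)(triphenylphosphine)osmium(II)

There is no counter-ion, so the complex is neutral overall.
Ligand charges: 1×triphenylphosphine (neutral), 2×pyridine (neutral), 2×cyano (-1 each), 1×aqua (neutral); total -2. So Os + (-2) = 0, giving Os = +2.
Ligands are named alphabetically: aqua before cyano before pyridine before triphenylphosphine.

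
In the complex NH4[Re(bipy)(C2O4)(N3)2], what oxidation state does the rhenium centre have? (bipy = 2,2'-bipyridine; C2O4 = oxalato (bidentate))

+3

1 ammonium outside the brackets (+1 each) → the complex ion is 1−.
Ligand charges: 1×bipy neutral; 1×C2O4 = -2; 2×N3 = -2; sum -4.
Re + (-4) = 1− ⇒ Re is +3.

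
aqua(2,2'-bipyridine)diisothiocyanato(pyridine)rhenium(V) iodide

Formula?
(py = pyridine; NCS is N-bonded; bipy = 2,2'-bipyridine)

[Re(bipy)(H2O)(NCS)2(py)]I3

Ligands: 1 pyridine (py, neutral), 1 aqua (H2O, neutral), 2 isothiocyanato (NCS, -1), 1 2,2'-bipyridine (bipy, neutral). Ligand charge sum = -2.
With Re in oxidation state +5, the complex ion is [Re...]^3+.
Charge balance with iodide (-1) requires 1 complex ion per 3 iodide.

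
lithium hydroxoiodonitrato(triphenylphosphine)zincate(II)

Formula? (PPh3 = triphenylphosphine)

Ligands: 1 iodo (I, -1), 1 nitrato (NO3, -1), 1 hydroxo (OH, -1), 1 triphenylphosphine (PPh3, neutral). Ligand charge sum = -3.
With Zn in oxidation state +2, the complex ion is [Zn...]^1−.
Charge balance with lithium (+1) requires 1 complex ion per 1 lithium.

Li[ZnI(NO3)(OH)(PPh3)]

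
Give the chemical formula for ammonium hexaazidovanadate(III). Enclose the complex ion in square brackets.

Ligands: 6 azido (N3, -1). Ligand charge sum = -6.
With V in oxidation state +3, the complex ion is [V...]^3−.
Charge balance with ammonium (+1) requires 1 complex ion per 3 ammonium.

(NH4)3[V(N3)6]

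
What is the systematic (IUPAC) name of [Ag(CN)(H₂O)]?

aquacyanosilver(I)

There is no counter-ion, so the complex is neutral overall.
Ligand charges: 1×aqua (neutral), 1×cyano (-1 each); total -1. So Ag + (-1) = 0, giving Ag = +1.
Ligands are named alphabetically: aqua before cyano.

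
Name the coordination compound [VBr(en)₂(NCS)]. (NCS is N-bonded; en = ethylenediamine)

bromobis(ethylenediamine)isothiocyanatovanadium(II)

There is no counter-ion, so the complex is neutral overall.
Ligand charges: 1×bromo (-1 each), 1×isothiocyanato (-1 each), 2×ethylenediamine (neutral); total -2. So V + (-2) = 0, giving V = +2.
Ligands are named alphabetically: bromo before ethylenediamine before isothiocyanato.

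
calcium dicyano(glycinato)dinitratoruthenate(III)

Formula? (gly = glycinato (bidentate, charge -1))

Ca[Ru(CN)2(gly)(NO3)2]

Ligands: 1 glycinato (gly, -1), 2 nitrato (NO3, -1), 2 cyano (CN, -1). Ligand charge sum = -5.
With Ru in oxidation state +3, the complex ion is [Ru...]^2−.
Charge balance with calcium (+2) requires 1 complex ion per 1 calcium.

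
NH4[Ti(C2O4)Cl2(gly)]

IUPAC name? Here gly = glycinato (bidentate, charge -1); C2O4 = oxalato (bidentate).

ammonium dichloro(glycinato)oxalatotitanate(IV)

The 1 ammonium counter-ion carries a total charge of +1, so each complex ion is 1−.
Ligand charges: 1×glycinato (-1 each), 1×oxalato (-2 each), 2×chloro (-1 each); total -5. So Ti + (-5) = 1−, giving Ti = +4.
Ligands are named alphabetically: chloro before glycinato before oxalato.
The complex ion is anionic, so titanium takes the -ate form titanate(IV).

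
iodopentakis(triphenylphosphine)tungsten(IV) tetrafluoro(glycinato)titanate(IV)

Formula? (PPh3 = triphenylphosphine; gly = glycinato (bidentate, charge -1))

Cation [W…]: ligand charges -1, W(IV) ⇒ ion charge 3+.
Anion [Ti…]: ligand charges -5, Ti(IV) ⇒ ion charge 1−.
One 3+ cation requires 3 of the 1− anion.

[WI(PPh3)5][TiF4(gly)]3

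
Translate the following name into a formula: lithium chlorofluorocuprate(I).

Ligands: 1 chloro (Cl, -1), 1 fluoro (F, -1). Ligand charge sum = -2.
With Cu in oxidation state +1, the complex ion is [Cu...]^1−.
Charge balance with lithium (+1) requires 1 complex ion per 1 lithium.

Li[CuClF]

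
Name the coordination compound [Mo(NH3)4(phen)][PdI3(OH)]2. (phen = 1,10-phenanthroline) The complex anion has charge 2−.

The complex anion is given as 2−; its ligand charges sum to -4, so Pd = +2.
With 2 anions per cation, the cation must be 2×2 = 4+.
Cation: ligand charges sum to 0; for the ion to be 4+, Mo = +4.

tetraammine(1,10-phenanthroline)molybdenum(IV) hydroxotriiodopalladate(II)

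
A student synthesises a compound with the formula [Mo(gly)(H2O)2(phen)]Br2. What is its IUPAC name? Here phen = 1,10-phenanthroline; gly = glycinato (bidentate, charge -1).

diaqua(glycinato)(1,10-phenanthroline)molybdenum(III) bromide

The 2 bromide counter-ions carry a total charge of -2, so each complex ion is 2+.
Ligand charges: 1×1,10-phenanthroline (neutral), 2×aqua (neutral), 1×glycinato (-1 each); total -1. So Mo + (-1) = 2+, giving Mo = +3.
Ligands are named alphabetically: aqua before glycinato before phenanthroline.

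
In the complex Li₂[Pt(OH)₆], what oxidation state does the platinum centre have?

+4

2 lithium outside the brackets (+1 each) → the complex ion is 2−.
Ligand charges: 6×OH = -6; sum -6.
Pt + (-6) = 2− ⇒ Pt is +4.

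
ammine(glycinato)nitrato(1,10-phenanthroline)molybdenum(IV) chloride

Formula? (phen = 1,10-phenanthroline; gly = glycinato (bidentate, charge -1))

Ligands: 1 1,10-phenanthroline (phen, neutral), 1 nitrato (NO3, -1), 1 ammine (NH3, neutral), 1 glycinato (gly, -1). Ligand charge sum = -2.
With Mo in oxidation state +4, the complex ion is [Mo...]^2+.
Charge balance with chloride (-1) requires 1 complex ion per 2 chloride.

[Mo(gly)(NH3)(NO3)(phen)]Cl2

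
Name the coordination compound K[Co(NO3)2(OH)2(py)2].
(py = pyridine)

The 1 potassium counter-ion carries a total charge of +1, so each complex ion is 1−.
Ligand charges: 2×hydroxo (-1 each), 2×pyridine (neutral), 2×nitrato (-1 each); total -4. So Co + (-4) = 1−, giving Co = +3.
Ligands are named alphabetically: hydroxo before nitrato before pyridine.
The complex ion is anionic, so cobalt takes the -ate form cobaltate(III).

potassium dihydroxodinitratobis(pyridine)cobaltate(III)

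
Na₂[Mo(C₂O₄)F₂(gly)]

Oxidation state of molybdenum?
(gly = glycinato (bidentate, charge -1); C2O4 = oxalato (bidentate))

+3

2 sodium outside the brackets (+1 each) → the complex ion is 2−.
Ligand charges: 1×gly = -1; 1×C2O4 = -2; 2×F = -2; sum -5.
Mo + (-5) = 2− ⇒ Mo is +3.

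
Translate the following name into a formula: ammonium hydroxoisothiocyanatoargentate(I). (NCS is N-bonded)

NH4[Ag(NCS)(OH)]

Ligands: 1 isothiocyanato (NCS, -1), 1 hydroxo (OH, -1). Ligand charge sum = -2.
Charge balance with ammonium (+1) requires 1 complex ion per 1 ammonium.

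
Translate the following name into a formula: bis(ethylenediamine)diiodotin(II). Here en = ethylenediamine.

Ligands: 2 iodo (I, -1), 2 ethylenediamine (en, neutral). Ligand charge sum = -2.
With Sn in oxidation state +2, the complex ion is [Sn...].

[Sn(en)2I2]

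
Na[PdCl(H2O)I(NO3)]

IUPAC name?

The 1 sodium counter-ion carries a total charge of +1, so each complex ion is 1−.
Ligand charges: 1×nitrato (-1 each), 1×iodo (-1 each), 1×aqua (neutral), 1×chloro (-1 each); total -3. So Pd + (-3) = 1−, giving Pd = +2.
The complex ion is anionic, so palladium takes the -ate form palladate(II).

sodium aquachloroiodonitratopalladate(II)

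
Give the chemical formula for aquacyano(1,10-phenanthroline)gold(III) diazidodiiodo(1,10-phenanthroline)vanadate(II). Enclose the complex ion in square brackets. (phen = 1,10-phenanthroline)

[Au(CN)(H2O)(phen)][VI2(N3)2(phen)]

Cation [Au…]: ligand charges -1, Au(III) ⇒ ion charge 2+.
Anion [V…]: ligand charges -4, V(II) ⇒ ion charge 2−.
One 2+ cation balances one 2− anion.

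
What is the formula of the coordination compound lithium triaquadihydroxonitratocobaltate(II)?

Li[Co(H2O)3(NO3)(OH)2]

Ligands: 3 aqua (H2O, neutral), 1 nitrato (NO3, -1), 2 hydroxo (OH, -1). Ligand charge sum = -3.
With Co in oxidation state +2, the complex ion is [Co...]^1−.
Charge balance with lithium (+1) requires 1 complex ion per 1 lithium.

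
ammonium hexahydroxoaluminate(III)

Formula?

Ligands: 6 hydroxo (OH, -1). Ligand charge sum = -6.
With Al in oxidation state +3, the complex ion is [Al...]^3−.
Charge balance with ammonium (+1) requires 1 complex ion per 3 ammonium.

(NH4)3[Al(OH)6]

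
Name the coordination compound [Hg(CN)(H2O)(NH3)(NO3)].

There is no counter-ion, so the complex is neutral overall.
Ligand charges: 1×ammine (neutral), 1×cyano (-1 each), 1×aqua (neutral), 1×nitrato (-1 each); total -2. So Hg + (-2) = 0, giving Hg = +2.
Ligands are named alphabetically: ammine before aqua before cyano before nitrato.

ammineaquacyanonitratomercury(II)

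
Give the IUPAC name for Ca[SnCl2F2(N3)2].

The 1 calcium counter-ion carries a total charge of +2, so each complex ion is 2−.
Ligand charges: 2×chloro (-1 each), 2×fluoro (-1 each), 2×azido (-1 each); total -6. So Sn + (-6) = 2−, giving Sn = +4.
The complex ion is anionic, so tin takes the -ate form stannate(IV).

calcium diazidodichlorodifluorostannate(IV)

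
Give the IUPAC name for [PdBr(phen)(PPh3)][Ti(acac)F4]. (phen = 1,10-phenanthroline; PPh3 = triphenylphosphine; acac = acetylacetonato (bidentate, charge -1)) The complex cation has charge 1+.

bromo(1,10-phenanthroline)(triphenylphosphine)palladium(II) (acetylacetonato)tetrafluorotitanate(IV)

The complex cation is given as 1+; its ligand charges sum to -1, so Pd = +2.
A 1:1 salt means the anion carries the equal and opposite charge, 1−.
Anion: ligand charges sum to -5; for the ion to be 1−, Ti = +4.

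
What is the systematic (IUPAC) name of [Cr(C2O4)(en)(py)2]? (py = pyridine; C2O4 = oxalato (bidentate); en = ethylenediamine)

There is no counter-ion, so the complex is neutral overall.
Ligand charges: 2×pyridine (neutral), 1×oxalato (-2 each), 1×ethylenediamine (neutral); total -2. So Cr + (-2) = 0, giving Cr = +2.
Ligands are named alphabetically: ethylenediamine before oxalato before pyridine.

(ethylenediamine)oxalatobis(pyridine)chromium(II)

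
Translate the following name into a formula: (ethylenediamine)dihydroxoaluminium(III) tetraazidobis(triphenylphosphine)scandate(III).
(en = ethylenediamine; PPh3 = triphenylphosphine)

[Al(en)(OH)2][Sc(N3)4(PPh3)2]

Cation [Al…]: ligand charges -2, Al(III) ⇒ ion charge 1+.
Anion [Sc…]: ligand charges -4, Sc(III) ⇒ ion charge 1−.
One 1+ cation balances one 1− anion.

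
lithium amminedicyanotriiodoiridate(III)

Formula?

Li2[Ir(CN)2I3(NH3)]

Ligands: 2 cyano (CN, -1), 3 iodo (I, -1), 1 ammine (NH3, neutral). Ligand charge sum = -5.
With Ir in oxidation state +3, the complex ion is [Ir...]^2−.
Charge balance with lithium (+1) requires 1 complex ion per 2 lithium.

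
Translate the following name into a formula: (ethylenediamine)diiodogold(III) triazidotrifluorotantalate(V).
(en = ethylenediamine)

Cation [Au…]: ligand charges -2, Au(III) ⇒ ion charge 1+.
Anion [Ta…]: ligand charges -6, Ta(V) ⇒ ion charge 1−.

[Au(en)I2][TaF3(N3)3]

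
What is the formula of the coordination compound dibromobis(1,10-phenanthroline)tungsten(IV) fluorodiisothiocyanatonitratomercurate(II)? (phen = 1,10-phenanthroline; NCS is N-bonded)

Cation [W…]: ligand charges -2, W(IV) ⇒ ion charge 2+.
Anion [Hg…]: ligand charges -4, Hg(II) ⇒ ion charge 2−.
One 2+ cation balances one 2− anion.

[WBr2(phen)2][HgF(NCS)2(NO3)]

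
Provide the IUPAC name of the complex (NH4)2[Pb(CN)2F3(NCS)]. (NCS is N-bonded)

The 2 ammonium counter-ions carry a total charge of +2, so each complex ion is 2−.
Ligand charges: 2×cyano (-1 each), 3×fluoro (-1 each), 1×isothiocyanato (-1 each); total -6. So Pb + (-6) = 2−, giving Pb = +4.
The complex ion is anionic, so lead takes the -ate form plumbate(IV).

ammonium dicyanotrifluoroisothiocyanatoplumbate(IV)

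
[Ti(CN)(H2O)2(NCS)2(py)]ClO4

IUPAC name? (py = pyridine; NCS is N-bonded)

The 1 perchlorate counter-ion carries a total charge of -1, so each complex ion is 1+.
Ligand charges: 2×aqua (neutral), 1×pyridine (neutral), 1×cyano (-1 each), 2×isothiocyanato (-1 each); total -3. So Ti + (-3) = 1+, giving Ti = +4.
Ligands are named alphabetically: aqua before cyano before isothiocyanato before pyridine.

diaquacyanodiisothiocyanato(pyridine)titanium(IV) perchlorate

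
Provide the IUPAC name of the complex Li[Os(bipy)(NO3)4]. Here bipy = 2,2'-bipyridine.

lithium (2,2'-bipyridine)tetranitratoosmate(III)

The 1 lithium counter-ion carries a total charge of +1, so each complex ion is 1−.
Ligand charges: 4×nitrato (-1 each), 1×2,2'-bipyridine (neutral); total -4. So Os + (-4) = 1−, giving Os = +3.
Ligands are named alphabetically: bipyridine before nitrato.
The complex ion is anionic, so osmium takes the -ate form osmate(III).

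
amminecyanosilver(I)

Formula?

[Ag(CN)(NH3)]

Ligands: 1 ammine (NH3, neutral), 1 cyano (CN, -1). Ligand charge sum = -1.
With Ag in oxidation state +1, the complex ion is [Ag...].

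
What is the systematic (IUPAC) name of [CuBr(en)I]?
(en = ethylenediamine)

There is no counter-ion, so the complex is neutral overall.
Ligand charges: 1×ethylenediamine (neutral), 1×iodo (-1 each), 1×bromo (-1 each); total -2. So Cu + (-2) = 0, giving Cu = +2.
Ligands are named alphabetically: bromo before ethylenediamine before iodo.

bromo(ethylenediamine)iodocopper(II)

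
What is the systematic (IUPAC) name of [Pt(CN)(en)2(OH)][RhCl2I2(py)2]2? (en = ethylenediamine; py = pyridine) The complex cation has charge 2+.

The complex cation is given as 2+; its ligand charges sum to -2, so Pt = +4.
With 2 anions per cation, each anion must be 2/2 = 1−.
Anion: ligand charges sum to -4; for the ion to be 1−, Rh = +3.

cyanobis(ethylenediamine)hydroxoplatinum(IV) dichlorodiiodobis(pyridine)rhodate(III)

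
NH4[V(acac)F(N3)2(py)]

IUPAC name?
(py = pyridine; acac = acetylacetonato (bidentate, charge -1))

ammonium (acetylacetonato)diazidofluoro(pyridine)vanadate(III)

The 1 ammonium counter-ion carries a total charge of +1, so each complex ion is 1−.
Ligand charges: 1×pyridine (neutral), 1×acetylacetonato (-1 each), 1×fluoro (-1 each), 2×azido (-1 each); total -4. So V + (-4) = 1−, giving V = +3.
Ligands are named alphabetically: acetylacetonato before azido before fluoro before pyridine.
The complex ion is anionic, so vanadium takes the -ate form vanadate(III).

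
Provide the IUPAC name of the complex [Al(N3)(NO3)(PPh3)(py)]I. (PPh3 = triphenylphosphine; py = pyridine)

The 1 iodide counter-ion carries a total charge of -1, so each complex ion is 1+.
Ligand charges: 1×azido (-1 each), 1×triphenylphosphine (neutral), 1×pyridine (neutral), 1×nitrato (-1 each); total -2. So Al + (-2) = 1+, giving Al = +3.
Ligands are named alphabetically: azido before nitrato before pyridine before triphenylphosphine.

azidonitrato(pyridine)(triphenylphosphine)aluminium(III) iodide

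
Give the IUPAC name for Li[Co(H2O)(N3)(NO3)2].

The 1 lithium counter-ion carries a total charge of +1, so each complex ion is 1−.
Ligand charges: 2×nitrato (-1 each), 1×azido (-1 each), 1×aqua (neutral); total -3. So Co + (-3) = 1−, giving Co = +2.
Ligands are named alphabetically: aqua before azido before nitrato.
The complex ion is anionic, so cobalt takes the -ate form cobaltate(II).

lithium aquaazidodinitratocobaltate(II)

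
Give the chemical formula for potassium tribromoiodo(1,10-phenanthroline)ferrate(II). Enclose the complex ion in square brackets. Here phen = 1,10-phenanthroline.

K2[FeBr3I(phen)]

Ligands: 3 bromo (Br, -1), 1 1,10-phenanthroline (phen, neutral), 1 iodo (I, -1). Ligand charge sum = -4.
With Fe in oxidation state +2, the complex ion is [Fe...]^2−.
Charge balance with potassium (+1) requires 1 complex ion per 2 potassium.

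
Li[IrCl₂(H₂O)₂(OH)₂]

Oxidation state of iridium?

1 lithium outside the brackets (+1 each) → the complex ion is 1−.
Ligand charges: 2×OH = -2; 2×Cl = -2; 2×H2O neutral; sum -4.
Ir + (-4) = 1− ⇒ Ir is +3.

+3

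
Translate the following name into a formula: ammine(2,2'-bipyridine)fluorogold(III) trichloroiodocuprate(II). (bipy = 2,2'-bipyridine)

[Au(bipy)F(NH3)][CuCl3I]

Cation [Au…]: ligand charges -1, Au(III) ⇒ ion charge 2+.
Anion [Cu…]: ligand charges -4, Cu(II) ⇒ ion charge 2−.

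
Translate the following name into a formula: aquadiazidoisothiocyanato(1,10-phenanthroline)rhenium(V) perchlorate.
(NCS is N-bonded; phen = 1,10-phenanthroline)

Ligands: 1 isothiocyanato (NCS, -1), 2 azido (N3, -1), 1 1,10-phenanthroline (phen, neutral), 1 aqua (H2O, neutral). Ligand charge sum = -3.
With Re in oxidation state +5, the complex ion is [Re...]^2+.
Charge balance with perchlorate (-1) requires 1 complex ion per 2 perchlorate.

[Re(H2O)(N3)2(NCS)(phen)](ClO4)2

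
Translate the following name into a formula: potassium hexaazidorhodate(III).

Ligands: 6 azido (N3, -1). Ligand charge sum = -6.
With Rh in oxidation state +3, the complex ion is [Rh...]^3−.
Charge balance with potassium (+1) requires 1 complex ion per 3 potassium.

K3[Rh(N3)6]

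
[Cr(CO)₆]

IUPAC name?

There is no counter-ion, so the complex is neutral overall.
Ligand charges: 6×carbonyl (neutral); total 0. So Cr + (0) = 0, giving Cr = 0.

hexacarbonylchromium(0)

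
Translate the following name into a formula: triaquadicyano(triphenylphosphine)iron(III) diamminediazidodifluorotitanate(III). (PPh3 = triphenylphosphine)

Cation [Fe…]: ligand charges -2, Fe(III) ⇒ ion charge 1+.
Anion [Ti…]: ligand charges -4, Ti(III) ⇒ ion charge 1−.
One 1+ cation balances one 1− anion.

[Fe(CN)2(H2O)3(PPh3)][TiF2(N3)2(NH3)2]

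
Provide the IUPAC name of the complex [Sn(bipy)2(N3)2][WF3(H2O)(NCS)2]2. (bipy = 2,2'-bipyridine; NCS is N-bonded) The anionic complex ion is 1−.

diazidobis(2,2'-bipyridine)tin(IV) aquatrifluorodiisothiocyanatotungstate(IV)

Both ions are complex: the cation is named first with the plain metal name, the anion second with the -ate form; each ion's ligands are alphabetised independently.
The complex anion is given as 1−; its ligand charges sum to -5, so W = +4.
With 2 anions per cation, the cation must be 2×1 = 2+.
Cation: ligand charges sum to -2; for the ion to be 2+, Sn = +4.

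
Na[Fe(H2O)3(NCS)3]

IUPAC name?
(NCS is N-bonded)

sodium triaquatriisothiocyanatoferrate(II)

The 1 sodium counter-ion carries a total charge of +1, so each complex ion is 1−.
Ligand charges: 3×isothiocyanato (-1 each), 3×aqua (neutral); total -3. So Fe + (-3) = 1−, giving Fe = +2.
Ligands are named alphabetically: aqua before isothiocyanato.
The complex ion is anionic, so iron takes the -ate form ferrate(II).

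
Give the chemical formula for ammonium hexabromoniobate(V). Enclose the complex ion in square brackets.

NH4[NbBr6]

Ligands: 6 bromo (Br, -1). Ligand charge sum = -6.
With Nb in oxidation state +5, the complex ion is [Nb...]^1−.
Charge balance with ammonium (+1) requires 1 complex ion per 1 ammonium.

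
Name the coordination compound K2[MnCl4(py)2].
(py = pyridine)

potassium tetrachlorobis(pyridine)manganate(II)

The 2 potassium counter-ions carry a total charge of +2, so each complex ion is 2−.
Ligand charges: 2×pyridine (neutral), 4×chloro (-1 each); total -4. So Mn + (-4) = 2−, giving Mn = +2.
The complex ion is anionic, so manganese takes the -ate form manganate(II).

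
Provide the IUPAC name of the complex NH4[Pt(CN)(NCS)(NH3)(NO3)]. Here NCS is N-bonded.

ammonium amminecyanoisothiocyanatonitratoplatinate(II)

The 1 ammonium counter-ion carries a total charge of +1, so each complex ion is 1−.
Ligand charges: 1×ammine (neutral), 1×cyano (-1 each), 1×nitrato (-1 each), 1×isothiocyanato (-1 each); total -3. So Pt + (-3) = 1−, giving Pt = +2.
Ligands are named alphabetically: ammine before cyano before isothiocyanato before nitrato.
The complex ion is anionic, so platinum takes the -ate form platinate(II).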